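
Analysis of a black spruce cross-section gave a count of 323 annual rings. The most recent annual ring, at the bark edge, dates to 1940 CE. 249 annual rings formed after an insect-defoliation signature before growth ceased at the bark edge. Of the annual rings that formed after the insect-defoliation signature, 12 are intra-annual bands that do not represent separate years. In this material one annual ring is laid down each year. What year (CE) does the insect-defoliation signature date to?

1703 CE

There are 249 annual rings younger than the insect-defoliation signature.
Excluding 12 false annual rings: 249 − 12 = 237.
1940 − 237 = 1703 CE.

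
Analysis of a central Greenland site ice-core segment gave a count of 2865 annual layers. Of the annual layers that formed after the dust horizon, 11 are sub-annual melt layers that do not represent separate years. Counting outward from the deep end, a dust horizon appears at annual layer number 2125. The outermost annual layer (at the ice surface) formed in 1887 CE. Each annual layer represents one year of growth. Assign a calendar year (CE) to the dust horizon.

The dust horizon sits at annual layer 2125 from the deep end, so 2865 − 2125 = 740 annual layers formed after it.
740 − 11 false = 729 true annual layers after the dust horizon.
1887 − 729 = 1158 CE.

1158 CE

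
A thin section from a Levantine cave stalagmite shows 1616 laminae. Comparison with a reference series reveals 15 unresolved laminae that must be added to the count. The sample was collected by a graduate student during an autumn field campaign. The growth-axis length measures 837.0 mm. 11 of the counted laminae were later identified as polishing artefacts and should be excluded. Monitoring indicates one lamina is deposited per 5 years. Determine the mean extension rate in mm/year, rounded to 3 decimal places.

True lamina count = 1616 − 11 + 15 = 1620.
Multiplying by 5 years per lamina: 1620 × 5 = 8100 years.
Extension rate ≈ 837.0 / 8100 = 0.103 mm/year.

0.103 mm/year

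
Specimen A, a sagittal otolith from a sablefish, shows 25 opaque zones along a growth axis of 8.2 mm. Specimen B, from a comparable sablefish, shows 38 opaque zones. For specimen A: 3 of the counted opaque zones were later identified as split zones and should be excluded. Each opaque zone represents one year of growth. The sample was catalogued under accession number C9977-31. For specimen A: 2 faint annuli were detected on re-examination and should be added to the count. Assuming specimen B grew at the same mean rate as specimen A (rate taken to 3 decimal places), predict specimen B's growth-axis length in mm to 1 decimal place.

13.0 mm

Specimen A: true opaque zone count = 25 − 3 + 2 = 24.
A: 8.2 mm over 24 years gives 8.2 / 24 ≈ 0.342 mm/year.
For B, 0.342 mm/year × 38 years = 13.0 mm.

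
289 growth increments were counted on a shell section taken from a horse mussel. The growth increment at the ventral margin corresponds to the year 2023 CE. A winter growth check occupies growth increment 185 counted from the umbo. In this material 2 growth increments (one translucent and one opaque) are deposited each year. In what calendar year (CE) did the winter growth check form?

1971 CE

289 − 185 = 104 growth increments lie beyond the winter growth check toward the ventral margin.
104 growth increments at 2 per year is 104 / 2 = 52 years.
2023 − 52 = 1971 CE.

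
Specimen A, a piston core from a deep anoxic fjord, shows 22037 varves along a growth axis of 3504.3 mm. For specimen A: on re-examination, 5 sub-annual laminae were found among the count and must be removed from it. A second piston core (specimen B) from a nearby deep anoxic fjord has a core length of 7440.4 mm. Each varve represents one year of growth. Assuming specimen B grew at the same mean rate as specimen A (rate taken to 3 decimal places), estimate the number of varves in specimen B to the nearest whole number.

Specimen A: after corrections the count is 22037 − 5 = 22032 varves.
A: 3504.3 mm over 22032 years gives 3504.3 / 22032 ≈ 0.159 mm/yr.
For B, 7440.4 / 0.159 = 46794.97 years ≈ 46795 varves.

46795 varves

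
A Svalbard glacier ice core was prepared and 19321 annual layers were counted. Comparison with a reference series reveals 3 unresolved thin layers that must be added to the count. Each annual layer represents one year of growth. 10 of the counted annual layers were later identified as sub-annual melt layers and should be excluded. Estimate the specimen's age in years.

After corrections the count is 19321 − 10 + 3 = 19314 annual layers.
With a one-to-one annual layer periodicity this is 19314 years.

19314 years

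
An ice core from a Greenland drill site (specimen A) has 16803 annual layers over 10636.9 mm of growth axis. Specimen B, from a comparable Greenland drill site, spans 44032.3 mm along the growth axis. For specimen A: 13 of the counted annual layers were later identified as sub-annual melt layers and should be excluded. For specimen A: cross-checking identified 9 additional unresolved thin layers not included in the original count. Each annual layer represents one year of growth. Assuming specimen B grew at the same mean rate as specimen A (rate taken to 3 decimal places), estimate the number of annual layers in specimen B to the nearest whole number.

Specimen A: correcting the raw count gives 16803 − 13 + 9 = 16799 true annual layers.
A: Extension rate ≈ 10636.9 / 16799 = 0.633 mm/year.
B spans 44032.3 / 0.633 = 69561.30 years ≈ 69561 annual layers.

69561 annual layers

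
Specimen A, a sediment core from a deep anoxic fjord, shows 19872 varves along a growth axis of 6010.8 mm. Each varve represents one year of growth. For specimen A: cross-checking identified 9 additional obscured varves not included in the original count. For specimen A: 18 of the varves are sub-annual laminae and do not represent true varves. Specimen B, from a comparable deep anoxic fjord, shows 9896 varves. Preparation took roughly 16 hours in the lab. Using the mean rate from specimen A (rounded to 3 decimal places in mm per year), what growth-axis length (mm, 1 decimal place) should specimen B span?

2998.5 mm

Specimen A: after corrections the count is 19872 − 18 + 9 = 19863 varves.
A: Extension rate ≈ 6010.8 / 19863 = 0.303 mm/yr.
Length of B = 0.303 × 9896 = 2998.5 mm.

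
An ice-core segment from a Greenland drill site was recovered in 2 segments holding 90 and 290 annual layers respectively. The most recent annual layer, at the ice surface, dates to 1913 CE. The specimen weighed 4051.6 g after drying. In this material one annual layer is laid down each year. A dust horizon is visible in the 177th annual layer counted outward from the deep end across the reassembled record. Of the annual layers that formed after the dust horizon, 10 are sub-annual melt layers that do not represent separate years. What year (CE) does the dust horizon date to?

1720 CE

Total annual layers = 90 + 290 = 380.
380 − 177 = 203 annual layers lie beyond the dust horizon toward the ice surface.
Excluding 10 false annual layers: 203 − 10 = 193.
1913 − 193 = 1720 CE.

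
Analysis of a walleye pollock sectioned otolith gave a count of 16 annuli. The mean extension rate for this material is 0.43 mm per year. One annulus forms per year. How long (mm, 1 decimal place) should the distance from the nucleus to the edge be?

6.9 mm

16 years of growth are recorded.
Length ≈ 0.43 × 16 = 6.9 mm.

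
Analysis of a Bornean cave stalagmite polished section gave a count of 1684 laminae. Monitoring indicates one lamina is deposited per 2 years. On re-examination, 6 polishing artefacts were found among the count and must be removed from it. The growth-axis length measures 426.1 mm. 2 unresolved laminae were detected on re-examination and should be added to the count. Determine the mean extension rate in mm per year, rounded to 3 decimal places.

True lamina count = 1684 − 6 + 2 = 1680.
At 2 years per lamina, 1680 × 2 = 3360 years.
Extension rate ≈ 426.1 / 3360 = 0.127 mm per year.

0.127 mm per year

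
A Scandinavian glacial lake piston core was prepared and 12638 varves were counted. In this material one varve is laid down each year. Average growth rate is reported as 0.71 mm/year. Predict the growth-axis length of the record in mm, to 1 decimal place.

The record spans 12638 years at 0.71 mm per year.
Length ≈ 0.71 × 12638 = 8973.0 mm.

8973.0 mm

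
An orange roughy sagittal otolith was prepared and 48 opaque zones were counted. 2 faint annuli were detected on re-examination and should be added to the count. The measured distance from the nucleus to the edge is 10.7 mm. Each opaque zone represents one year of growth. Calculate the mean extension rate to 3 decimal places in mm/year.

After corrections the count is 48 + 2 = 50 opaque zones.
Extension rate ≈ 10.7 / 50 = 0.214 mm/year.

0.214 mm/year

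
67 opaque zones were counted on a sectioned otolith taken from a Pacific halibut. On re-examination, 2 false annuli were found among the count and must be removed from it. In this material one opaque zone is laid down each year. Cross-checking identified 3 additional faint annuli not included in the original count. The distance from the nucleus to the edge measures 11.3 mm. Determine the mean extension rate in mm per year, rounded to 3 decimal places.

0.166 mm per year

Adjusted count: 67 − 2 + 3 = 68 opaque zones.
Extension rate ≈ 11.3 / 68 = 0.166 mm per year.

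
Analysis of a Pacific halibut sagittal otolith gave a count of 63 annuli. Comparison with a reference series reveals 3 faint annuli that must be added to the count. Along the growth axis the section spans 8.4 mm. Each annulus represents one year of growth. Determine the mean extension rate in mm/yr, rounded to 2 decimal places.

Correcting the raw count gives 63 + 3 = 66 true annuli.
Mean rate = 8.4 mm / 66 years ≈ 0.13 mm/yr.

0.13 mm/yr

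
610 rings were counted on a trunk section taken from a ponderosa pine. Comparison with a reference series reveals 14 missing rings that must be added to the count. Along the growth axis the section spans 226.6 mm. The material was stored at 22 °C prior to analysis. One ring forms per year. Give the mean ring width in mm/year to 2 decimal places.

0.36 mm/year

After corrections the count is 610 + 14 = 624 rings.
226.6 mm over 624 years gives 226.6 / 624 ≈ 0.36 mm/year.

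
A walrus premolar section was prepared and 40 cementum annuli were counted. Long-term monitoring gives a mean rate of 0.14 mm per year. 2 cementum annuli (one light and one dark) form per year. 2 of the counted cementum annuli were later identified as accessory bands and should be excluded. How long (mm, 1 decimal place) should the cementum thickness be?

2.7 mm

True cementum annulus count = 40 − 2 = 38.
With 2 cementum annuli per year, 38 / 2 = 19 years.
19 years at 0.14 mm/year gives 0.14 × 19 = 2.7 mm.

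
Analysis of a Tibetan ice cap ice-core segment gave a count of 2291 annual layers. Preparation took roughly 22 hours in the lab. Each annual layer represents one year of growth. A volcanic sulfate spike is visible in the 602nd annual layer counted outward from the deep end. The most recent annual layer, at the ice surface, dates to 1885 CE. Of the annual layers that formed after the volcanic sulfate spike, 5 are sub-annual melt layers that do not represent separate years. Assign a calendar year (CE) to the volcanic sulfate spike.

2291 − 602 = 1689 annual layers lie beyond the volcanic sulfate spike toward the ice surface.
Removing the 5 false annual layers leaves 1689 − 5 = 1684 true annual layers beyond the volcanic sulfate spike.
Counting back 1684 years from 1885 CE places the volcanic sulfate spike in 1885 − 1684 = 201 CE.

201 CE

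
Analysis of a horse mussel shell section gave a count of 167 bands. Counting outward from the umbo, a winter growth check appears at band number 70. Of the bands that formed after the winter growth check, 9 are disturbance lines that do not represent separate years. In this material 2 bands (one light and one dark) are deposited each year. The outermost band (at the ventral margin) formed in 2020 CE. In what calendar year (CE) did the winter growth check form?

1976 CE

167 − 70 = 97 bands lie beyond the winter growth check toward the ventral margin.
Removing the 9 false bands leaves 97 − 9 = 88 true bands beyond the winter growth check.
Dividing by 2 bands per year: 88 / 2 = 44 years.
The band at the ventral margin is 2020 CE, so the winter growth check dates to 2020 − 44 = 1976 CE.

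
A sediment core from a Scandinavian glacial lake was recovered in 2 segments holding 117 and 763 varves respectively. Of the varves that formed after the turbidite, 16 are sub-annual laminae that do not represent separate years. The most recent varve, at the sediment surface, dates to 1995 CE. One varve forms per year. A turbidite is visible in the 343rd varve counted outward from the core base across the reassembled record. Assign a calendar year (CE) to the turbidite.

Total varves = 117 + 763 = 880.
The turbidite sits at varve 343 from the core base, so 880 − 343 = 537 varves formed after it.
537 − 16 false = 521 true varves after the turbidite.
1995 − 521 = 1474 CE.

1474 CE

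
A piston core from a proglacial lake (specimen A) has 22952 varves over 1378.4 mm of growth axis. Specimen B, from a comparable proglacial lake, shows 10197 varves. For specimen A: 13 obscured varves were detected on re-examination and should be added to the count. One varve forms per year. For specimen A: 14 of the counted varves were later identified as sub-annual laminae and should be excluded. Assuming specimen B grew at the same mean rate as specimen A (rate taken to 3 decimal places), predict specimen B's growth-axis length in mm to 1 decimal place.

611.8 mm

Specimen A: adjusted count: 22952 − 14 + 13 = 22951 varves.
A: Mean rate = 1378.4 mm / 22951 years ≈ 0.060 mm/year.
For B, 0.060 mm/year × 10197 years = 611.8 mm.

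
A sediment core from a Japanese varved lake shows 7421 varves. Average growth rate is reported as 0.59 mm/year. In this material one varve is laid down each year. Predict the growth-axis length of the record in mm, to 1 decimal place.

4378.4 mm

7421 years of growth are recorded.
7421 years at 0.59 mm/year gives 0.59 × 7421 = 4378.4 mm.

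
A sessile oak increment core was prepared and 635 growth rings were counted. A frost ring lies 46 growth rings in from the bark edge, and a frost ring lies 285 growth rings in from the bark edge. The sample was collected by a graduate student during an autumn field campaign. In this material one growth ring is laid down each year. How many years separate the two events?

239 years

285 − 46 = 239 growth rings lie between the two events.
That is 239 years at one growth ring per year.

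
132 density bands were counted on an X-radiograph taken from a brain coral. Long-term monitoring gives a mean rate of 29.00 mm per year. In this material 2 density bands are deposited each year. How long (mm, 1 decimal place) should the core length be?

Dividing by 2 density bands per year: 132 / 2 = 66 years.
66 years at 29.00 mm/year gives 29.00 × 66 = 1914.0 mm.

1914.0 mm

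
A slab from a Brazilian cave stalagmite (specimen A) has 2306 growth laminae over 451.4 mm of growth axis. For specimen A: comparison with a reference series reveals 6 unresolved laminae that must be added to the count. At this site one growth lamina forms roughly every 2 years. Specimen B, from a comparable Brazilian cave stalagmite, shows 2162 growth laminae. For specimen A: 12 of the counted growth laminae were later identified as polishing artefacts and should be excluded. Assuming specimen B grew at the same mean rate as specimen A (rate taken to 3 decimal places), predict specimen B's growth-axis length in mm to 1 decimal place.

Specimen A: adjusted count: 2306 − 12 + 6 = 2300 growth laminae.
Specimen A: at 2 years per growth lamina, 2300 × 2 = 4600 years.
A: Extension rate ≈ 451.4 / 4600 = 0.098 mm/year.
Specimen B: 2162 growth laminae at 2 years each span 2162 × 2 = 4324 years. B's length ≈ 0.098 × 4324 = 423.8 mm.

423.8 mm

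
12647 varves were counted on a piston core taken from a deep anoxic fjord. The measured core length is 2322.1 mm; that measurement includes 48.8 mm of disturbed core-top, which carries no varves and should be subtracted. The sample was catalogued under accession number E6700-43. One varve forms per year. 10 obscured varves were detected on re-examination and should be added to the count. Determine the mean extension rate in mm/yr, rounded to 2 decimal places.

0.18 mm/yr

True varve count = 12647 + 10 = 12657.
Net length = 2322.1 − 48.8 = 2273.3 mm.
Extension rate ≈ 2273.3 / 12657 = 0.18 mm/yr.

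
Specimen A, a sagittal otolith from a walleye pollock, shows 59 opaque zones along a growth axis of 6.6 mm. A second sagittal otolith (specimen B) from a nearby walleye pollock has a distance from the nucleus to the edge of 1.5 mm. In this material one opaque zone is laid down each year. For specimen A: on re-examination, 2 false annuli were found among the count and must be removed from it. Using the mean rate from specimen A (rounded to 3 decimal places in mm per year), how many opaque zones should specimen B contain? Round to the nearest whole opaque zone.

13 opaque zones

Specimen A: correcting the raw count gives 59 − 2 = 57 true opaque zones.
A: 6.6 mm over 57 years gives 6.6 / 57 ≈ 0.116 mm/yr.
B spans 1.5 / 0.116 = 12.93 years ≈ 13 opaque zones.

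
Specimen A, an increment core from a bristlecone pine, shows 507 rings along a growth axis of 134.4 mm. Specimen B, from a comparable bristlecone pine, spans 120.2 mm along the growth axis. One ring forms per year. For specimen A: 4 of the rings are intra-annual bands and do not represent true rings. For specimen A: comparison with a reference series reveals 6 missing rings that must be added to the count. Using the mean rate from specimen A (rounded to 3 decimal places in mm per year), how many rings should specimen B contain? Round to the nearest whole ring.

455 rings

Specimen A: after corrections the count is 507 − 4 + 6 = 509 rings.
A: Mean rate = 134.4 mm / 509 years ≈ 0.264 mm/yr.
For B, 120.2 / 0.264 = 455.30 years ≈ 455 rings.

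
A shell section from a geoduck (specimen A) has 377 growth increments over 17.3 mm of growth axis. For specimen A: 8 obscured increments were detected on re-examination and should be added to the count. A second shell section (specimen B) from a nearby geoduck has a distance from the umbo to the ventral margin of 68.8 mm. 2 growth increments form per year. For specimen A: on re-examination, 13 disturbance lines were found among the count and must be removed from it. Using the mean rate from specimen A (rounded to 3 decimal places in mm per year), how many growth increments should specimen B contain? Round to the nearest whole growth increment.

1480 growth increments

Specimen A: adjusted count: 377 − 13 + 8 = 372 growth increments.
Specimen A: with 2 growth increments per year, 372 / 2 = 186 years.
A: Mean rate = 17.3 mm / 186 years ≈ 0.093 mm per year.
For B, 68.8 / 0.093 = 739.78 years; at 2 growth increments per year that is 739.78 × 2 ≈ 1480 growth increments.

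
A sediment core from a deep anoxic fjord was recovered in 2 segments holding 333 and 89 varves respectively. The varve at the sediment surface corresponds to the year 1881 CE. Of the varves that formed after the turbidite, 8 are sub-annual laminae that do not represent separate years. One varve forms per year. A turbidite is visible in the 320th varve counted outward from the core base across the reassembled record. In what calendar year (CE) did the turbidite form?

1787 CE

Total varves = 333 + 89 = 422.
422 − 320 = 102 varves lie beyond the turbidite toward the sediment surface.
102 − 8 false = 94 true varves after the turbidite.
The varve at the sediment surface is 1881 CE, so the turbidite dates to 1881 − 94 = 1787 CE.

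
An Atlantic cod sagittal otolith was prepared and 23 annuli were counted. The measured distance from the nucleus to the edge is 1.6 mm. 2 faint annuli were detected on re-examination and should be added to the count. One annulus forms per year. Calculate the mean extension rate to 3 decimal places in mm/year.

Correcting the raw count gives 23 + 2 = 25 true annuli.
Extension rate ≈ 1.6 / 25 = 0.064 mm/year.

0.064 mm/year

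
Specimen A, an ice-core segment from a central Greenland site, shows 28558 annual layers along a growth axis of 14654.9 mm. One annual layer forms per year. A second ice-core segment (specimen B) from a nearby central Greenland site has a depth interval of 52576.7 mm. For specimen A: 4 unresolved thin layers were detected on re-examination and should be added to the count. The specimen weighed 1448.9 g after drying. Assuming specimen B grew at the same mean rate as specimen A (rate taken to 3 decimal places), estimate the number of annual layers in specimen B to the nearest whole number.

102489 annual layers

Specimen A: adjusted count: 28558 + 4 = 28562 annual layers.
A: 14654.9 mm over 28562 years gives 14654.9 / 28562 ≈ 0.513 mm/year.
For B, 52576.7 / 0.513 = 102488.69 years ≈ 102489 annual layers.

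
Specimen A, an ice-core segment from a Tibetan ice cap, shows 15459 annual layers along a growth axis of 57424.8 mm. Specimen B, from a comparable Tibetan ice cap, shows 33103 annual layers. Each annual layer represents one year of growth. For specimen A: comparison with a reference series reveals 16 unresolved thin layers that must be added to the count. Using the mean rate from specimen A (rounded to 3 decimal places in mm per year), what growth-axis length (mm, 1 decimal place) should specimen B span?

Specimen A: true annual layer count = 15459 + 16 = 15475.
A: Mean rate = 57424.8 mm / 15475 years ≈ 3.711 mm/yr.
For B, 3.711 mm/year × 33103 years = 122845.2 mm.

122845.2 mm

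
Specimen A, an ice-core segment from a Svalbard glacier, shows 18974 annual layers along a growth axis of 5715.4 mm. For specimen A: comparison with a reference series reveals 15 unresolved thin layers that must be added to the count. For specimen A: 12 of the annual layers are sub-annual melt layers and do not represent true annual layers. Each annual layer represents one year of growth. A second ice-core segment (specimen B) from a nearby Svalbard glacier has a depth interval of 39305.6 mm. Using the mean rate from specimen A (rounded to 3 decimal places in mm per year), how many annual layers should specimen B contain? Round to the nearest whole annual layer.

130583 annual layers

Specimen A: after corrections the count is 18974 − 12 + 15 = 18977 annual layers.
A: 5715.4 mm over 18977 years gives 5715.4 / 18977 ≈ 0.301 mm/yr.
For B, 39305.6 / 0.301 = 130583.39 years ≈ 130583 annual layers.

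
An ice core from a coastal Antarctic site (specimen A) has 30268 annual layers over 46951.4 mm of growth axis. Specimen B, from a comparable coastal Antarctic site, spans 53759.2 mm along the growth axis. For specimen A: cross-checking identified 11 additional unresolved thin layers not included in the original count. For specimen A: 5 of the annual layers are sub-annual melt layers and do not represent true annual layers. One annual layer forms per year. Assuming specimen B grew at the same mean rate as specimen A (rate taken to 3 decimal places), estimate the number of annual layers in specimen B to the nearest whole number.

34661 annual layers

Specimen A: true annual layer count = 30268 − 5 + 11 = 30274.
A: Extension rate ≈ 46951.4 / 30274 = 1.551 mm/year.
B spans 53759.2 / 1.551 = 34660.99 years ≈ 34661 annual layers.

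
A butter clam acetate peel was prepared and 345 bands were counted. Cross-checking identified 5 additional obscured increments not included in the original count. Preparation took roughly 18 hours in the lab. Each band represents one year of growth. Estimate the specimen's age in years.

After corrections the count is 345 + 5 = 350 bands.
One band per year makes the duration 350 years.

350 yr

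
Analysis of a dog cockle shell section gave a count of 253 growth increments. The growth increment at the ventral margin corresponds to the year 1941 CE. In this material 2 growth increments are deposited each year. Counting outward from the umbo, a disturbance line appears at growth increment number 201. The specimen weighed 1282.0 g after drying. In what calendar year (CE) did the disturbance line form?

253 − 201 = 52 growth increments lie beyond the disturbance line toward the ventral margin.
With 2 growth increments per year, 52 / 2 = 26 years.
1941 − 26 = 1915 CE.

1915 CE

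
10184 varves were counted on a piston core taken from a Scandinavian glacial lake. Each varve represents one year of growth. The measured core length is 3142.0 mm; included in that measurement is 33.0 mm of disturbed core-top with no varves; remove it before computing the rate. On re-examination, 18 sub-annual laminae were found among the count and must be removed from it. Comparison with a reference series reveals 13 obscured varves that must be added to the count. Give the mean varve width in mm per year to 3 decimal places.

After corrections the count is 10184 − 18 + 13 = 10179 varves.
Removing the 33.0 mm offcut leaves 3142.0 − 33.0 = 3109.0 mm.
Extension rate ≈ 3109.0 / 10179 = 0.305 mm per year.

0.305 mm per year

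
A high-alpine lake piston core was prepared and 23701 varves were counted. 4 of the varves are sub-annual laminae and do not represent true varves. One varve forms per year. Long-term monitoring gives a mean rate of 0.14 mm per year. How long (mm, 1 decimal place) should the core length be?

3317.6 mm

Adjusted count: 23701 − 4 = 23697 varves.
Length ≈ 0.14 × 23697 = 3317.6 mm.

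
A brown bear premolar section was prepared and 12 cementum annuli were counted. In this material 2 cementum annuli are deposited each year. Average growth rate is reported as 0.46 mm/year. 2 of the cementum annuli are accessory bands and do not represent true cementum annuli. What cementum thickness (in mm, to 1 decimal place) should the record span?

True cementum annulus count = 12 − 2 = 10.
Dividing by 2 cementum annuli per year: 10 / 2 = 5 years.
5 years at 0.46 mm/year gives 0.46 × 5 = 2.3 mm.

2.3 mm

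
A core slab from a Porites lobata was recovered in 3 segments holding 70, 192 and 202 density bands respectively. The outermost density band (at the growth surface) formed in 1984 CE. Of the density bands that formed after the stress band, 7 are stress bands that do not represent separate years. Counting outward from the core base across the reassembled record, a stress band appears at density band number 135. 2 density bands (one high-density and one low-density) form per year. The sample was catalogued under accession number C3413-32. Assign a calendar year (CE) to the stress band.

Total density bands = 70 + 192 + 202 = 464.
464 − 135 = 329 density bands lie beyond the stress band toward the growth surface.
Excluding 7 false density bands: 329 − 7 = 322.
322 density bands at 2 per year is 322 / 2 = 161 years.
1984 − 161 = 1823 CE.

1823 CE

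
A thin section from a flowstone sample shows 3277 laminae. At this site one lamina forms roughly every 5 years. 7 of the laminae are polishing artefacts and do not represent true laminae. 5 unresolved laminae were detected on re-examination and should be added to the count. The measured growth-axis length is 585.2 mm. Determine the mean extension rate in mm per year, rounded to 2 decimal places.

0.04 mm per year

Correcting the raw count gives 3277 − 7 + 5 = 3275 true laminae.
3275 laminae at 5 years each span 3275 × 5 = 16375 years.
Extension rate ≈ 585.2 / 16375 = 0.04 mm per year.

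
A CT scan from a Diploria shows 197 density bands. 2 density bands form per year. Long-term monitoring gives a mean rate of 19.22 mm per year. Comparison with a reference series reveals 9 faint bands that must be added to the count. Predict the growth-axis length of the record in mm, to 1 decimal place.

1979.7 mm

After corrections the count is 197 + 9 = 206 density bands.
Dividing by 2 density bands per year: 206 / 2 = 103 years.
103 years at 19.22 mm/year gives 19.22 × 103 = 1979.7 mm.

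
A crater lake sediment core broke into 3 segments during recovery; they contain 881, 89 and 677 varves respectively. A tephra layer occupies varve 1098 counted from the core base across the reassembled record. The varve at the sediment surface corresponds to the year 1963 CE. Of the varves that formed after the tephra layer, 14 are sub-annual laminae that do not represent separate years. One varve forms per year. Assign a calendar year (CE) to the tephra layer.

1428 CE

Total varves = 881 + 89 + 677 = 1647.
1647 − 1098 = 549 varves lie beyond the tephra layer toward the sediment surface.
Excluding 14 false varves: 549 − 14 = 535.
The varve at the sediment surface is 1963 CE, so the tephra layer dates to 1963 − 535 = 1428 CE.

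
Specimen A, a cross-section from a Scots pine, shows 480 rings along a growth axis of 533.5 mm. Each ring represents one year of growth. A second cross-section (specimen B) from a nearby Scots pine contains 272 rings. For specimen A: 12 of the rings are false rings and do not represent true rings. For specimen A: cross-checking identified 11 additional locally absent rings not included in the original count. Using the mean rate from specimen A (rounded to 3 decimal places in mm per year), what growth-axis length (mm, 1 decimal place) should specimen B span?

Specimen A: true ring count = 480 − 12 + 11 = 479.
A: 533.5 mm over 479 years gives 533.5 / 479 ≈ 1.114 mm/year.
B's length ≈ 1.114 × 272 = 303.0 mm.

303.0 mm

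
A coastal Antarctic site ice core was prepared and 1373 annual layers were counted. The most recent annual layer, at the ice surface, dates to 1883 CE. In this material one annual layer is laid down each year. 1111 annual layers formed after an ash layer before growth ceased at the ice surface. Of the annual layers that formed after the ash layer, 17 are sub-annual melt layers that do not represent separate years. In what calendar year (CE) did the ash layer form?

789 CE

1111 annual layers post-date the ash layer.
1111 − 17 false = 1094 true annual layers after the ash layer.
Counting back 1094 years from 1883 CE places the ash layer in 1883 − 1094 = 789 CE.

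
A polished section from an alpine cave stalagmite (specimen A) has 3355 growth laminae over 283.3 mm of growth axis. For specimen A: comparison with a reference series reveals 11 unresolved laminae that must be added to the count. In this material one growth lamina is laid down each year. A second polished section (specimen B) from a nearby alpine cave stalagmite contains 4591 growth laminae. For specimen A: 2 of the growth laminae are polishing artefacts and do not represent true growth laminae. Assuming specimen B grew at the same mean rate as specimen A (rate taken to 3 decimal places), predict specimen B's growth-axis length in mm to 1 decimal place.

Specimen A: true growth lamina count = 3355 − 2 + 11 = 3364.
A: Extension rate ≈ 283.3 / 3364 = 0.084 mm/yr.
B's length ≈ 0.084 × 4591 = 385.6 mm.

385.6 mm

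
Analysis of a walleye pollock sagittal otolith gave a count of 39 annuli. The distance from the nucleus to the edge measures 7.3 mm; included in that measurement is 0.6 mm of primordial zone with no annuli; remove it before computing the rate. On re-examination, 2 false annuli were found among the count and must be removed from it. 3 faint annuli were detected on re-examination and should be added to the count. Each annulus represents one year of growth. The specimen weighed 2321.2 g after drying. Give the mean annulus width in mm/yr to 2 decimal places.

After corrections the count is 39 − 2 + 3 = 40 annuli.
Net length = 7.3 − 0.6 = 6.7 mm.
6.7 mm over 40 years gives 6.7 / 40 ≈ 0.17 mm/yr.

0.17 mm/yr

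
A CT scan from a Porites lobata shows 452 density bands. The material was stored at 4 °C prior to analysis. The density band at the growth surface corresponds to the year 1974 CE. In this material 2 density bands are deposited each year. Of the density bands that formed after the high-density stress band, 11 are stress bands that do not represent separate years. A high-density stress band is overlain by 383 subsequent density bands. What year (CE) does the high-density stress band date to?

383 density bands post-date the high-density stress band.
383 − 11 false = 372 true density bands after the high-density stress band.
372 density bands at 2 per year is 372 / 2 = 186 years.
Counting back 186 years from 1974 CE places the high-density stress band in 1974 − 186 = 1788 CE.

1788 CE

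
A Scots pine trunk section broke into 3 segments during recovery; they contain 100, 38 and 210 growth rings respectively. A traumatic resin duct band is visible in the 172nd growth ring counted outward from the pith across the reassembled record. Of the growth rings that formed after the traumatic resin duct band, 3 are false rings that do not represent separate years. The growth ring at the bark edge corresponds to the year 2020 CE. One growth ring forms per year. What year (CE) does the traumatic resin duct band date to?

Total growth rings = 100 + 38 + 210 = 348.
Between growth ring 172 and the bark edge there are 348 − 172 = 176 growth rings.
Excluding 3 false growth rings: 176 − 3 = 173.
2020 − 173 = 1847 CE.

1847 CE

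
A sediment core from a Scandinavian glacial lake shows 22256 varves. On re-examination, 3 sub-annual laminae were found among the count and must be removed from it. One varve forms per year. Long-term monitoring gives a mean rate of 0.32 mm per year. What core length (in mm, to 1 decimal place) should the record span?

7121.0 mm

Correcting the raw count gives 22256 − 3 = 22253 true varves.
22253 years at 0.32 mm/year gives 0.32 × 22253 = 7121.0 mm.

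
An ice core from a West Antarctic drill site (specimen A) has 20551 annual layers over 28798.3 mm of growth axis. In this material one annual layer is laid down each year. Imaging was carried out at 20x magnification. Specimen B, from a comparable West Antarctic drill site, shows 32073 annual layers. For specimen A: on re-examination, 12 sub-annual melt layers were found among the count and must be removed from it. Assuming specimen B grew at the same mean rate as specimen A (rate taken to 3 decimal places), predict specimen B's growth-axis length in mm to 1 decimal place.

Specimen A: correcting the raw count gives 20551 − 12 = 20539 true annual layers.
A: Mean rate = 28798.3 mm / 20539 years ≈ 1.402 mm per year.
Length of B = 1.402 × 32073 = 44966.3 mm.

44966.3 mm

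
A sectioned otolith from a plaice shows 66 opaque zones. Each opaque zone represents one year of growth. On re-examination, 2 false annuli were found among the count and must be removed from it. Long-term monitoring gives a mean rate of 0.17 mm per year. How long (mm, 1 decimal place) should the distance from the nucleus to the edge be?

Correcting the raw count gives 66 − 2 = 64 true opaque zones.
Length ≈ 0.17 × 64 = 10.9 mm.

10.9 mm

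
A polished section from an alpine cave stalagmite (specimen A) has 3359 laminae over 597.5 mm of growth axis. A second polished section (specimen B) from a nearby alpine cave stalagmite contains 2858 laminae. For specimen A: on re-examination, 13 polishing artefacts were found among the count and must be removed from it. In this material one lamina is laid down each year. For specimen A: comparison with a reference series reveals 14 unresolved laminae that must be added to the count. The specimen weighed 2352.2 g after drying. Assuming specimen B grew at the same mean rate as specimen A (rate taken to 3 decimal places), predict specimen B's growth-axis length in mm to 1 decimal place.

508.7 mm

Specimen A: after corrections the count is 3359 − 13 + 14 = 3360 laminae.
A: Extension rate ≈ 597.5 / 3360 = 0.178 mm/yr.
For B, 0.178 mm/year × 2858 years = 508.7 mm.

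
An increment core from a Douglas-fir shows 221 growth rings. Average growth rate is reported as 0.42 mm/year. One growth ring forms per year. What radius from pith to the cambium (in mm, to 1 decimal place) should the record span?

221 years of growth are recorded.
Length ≈ 0.42 × 221 = 92.8 mm.

92.8 mm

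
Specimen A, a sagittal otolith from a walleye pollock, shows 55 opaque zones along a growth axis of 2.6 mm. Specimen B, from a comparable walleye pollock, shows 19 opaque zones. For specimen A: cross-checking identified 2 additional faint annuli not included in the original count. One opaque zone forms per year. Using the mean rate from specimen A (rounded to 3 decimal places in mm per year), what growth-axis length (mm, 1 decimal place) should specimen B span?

0.9 mm

Specimen A: correcting the raw count gives 55 + 2 = 57 true opaque zones.
A: Extension rate ≈ 2.6 / 57 = 0.046 mm per year.
Length of B = 0.046 × 19 = 0.9 mm.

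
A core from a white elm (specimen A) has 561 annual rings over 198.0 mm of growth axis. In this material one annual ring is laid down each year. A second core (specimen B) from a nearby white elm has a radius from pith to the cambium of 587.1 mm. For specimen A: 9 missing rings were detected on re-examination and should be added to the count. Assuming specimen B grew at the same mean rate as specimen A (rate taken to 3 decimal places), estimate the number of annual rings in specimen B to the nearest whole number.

1692 annual rings

Specimen A: correcting the raw count gives 561 + 9 = 570 true annual rings.
A: 198.0 mm over 570 years gives 198.0 / 570 ≈ 0.347 mm per year.
B spans 587.1 / 0.347 = 1691.93 years ≈ 1692 annual rings.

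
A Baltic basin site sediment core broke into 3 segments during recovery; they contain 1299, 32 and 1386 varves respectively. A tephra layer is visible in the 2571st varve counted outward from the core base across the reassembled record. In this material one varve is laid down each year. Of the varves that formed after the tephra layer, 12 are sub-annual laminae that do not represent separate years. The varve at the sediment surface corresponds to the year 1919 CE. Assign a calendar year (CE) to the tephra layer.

Total varves = 1299 + 32 + 1386 = 2717.
Between varve 2571 and the sediment surface there are 2717 − 2571 = 146 varves.
Excluding 12 false varves: 146 − 12 = 134.
The varve at the sediment surface is 1919 CE, so the tephra layer dates to 1919 − 134 = 1785 CE.

1785 CE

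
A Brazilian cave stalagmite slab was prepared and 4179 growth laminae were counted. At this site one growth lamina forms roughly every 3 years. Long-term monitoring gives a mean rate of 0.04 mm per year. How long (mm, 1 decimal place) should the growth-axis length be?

At 3 years per growth lamina, 4179 × 3 = 12537 years.
Predicted length = 0.04 mm/year × 12537 years = 501.5 mm.

501.5 mm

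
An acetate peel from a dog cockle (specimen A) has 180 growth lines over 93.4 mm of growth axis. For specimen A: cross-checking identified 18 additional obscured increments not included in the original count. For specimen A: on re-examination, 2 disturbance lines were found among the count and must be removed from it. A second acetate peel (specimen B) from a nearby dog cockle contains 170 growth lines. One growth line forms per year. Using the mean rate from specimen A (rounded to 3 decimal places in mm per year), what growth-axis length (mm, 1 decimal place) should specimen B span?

Specimen A: correcting the raw count gives 180 − 2 + 18 = 196 true growth lines.
A: 93.4 mm over 196 years gives 93.4 / 196 ≈ 0.477 mm/yr.
B's length ≈ 0.477 × 170 = 81.1 mm.

81.1 mm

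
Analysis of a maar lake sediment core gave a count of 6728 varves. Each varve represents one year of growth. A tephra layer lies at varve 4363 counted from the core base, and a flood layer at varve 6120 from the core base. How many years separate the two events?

The two markers are separated by 6120 − 4363 = 1757 varves.
At one varve per year, 1757 years elapsed between them.

1757 yr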